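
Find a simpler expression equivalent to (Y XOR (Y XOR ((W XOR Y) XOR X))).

By XOR self-cancellation ((E XOR v) XOR v = E):
= ((W XOR Y) XOR X)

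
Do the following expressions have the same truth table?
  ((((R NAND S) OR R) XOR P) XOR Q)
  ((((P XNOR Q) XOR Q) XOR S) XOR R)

No. Counterexample: with S=0, R=0, P=0, Q=1, Expression 1 = 0 but Expression 2 = 1.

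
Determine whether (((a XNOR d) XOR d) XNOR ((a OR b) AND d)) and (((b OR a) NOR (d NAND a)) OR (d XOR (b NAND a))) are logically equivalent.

No. Counterexample: with d=0, a=0, b=0, Expression 1 = 0 but Expression 2 = 1.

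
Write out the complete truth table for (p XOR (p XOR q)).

q | p | Output
--------------
0 | 0 | 0
0 | 1 | 0
1 | 0 | 1
1 | 1 | 1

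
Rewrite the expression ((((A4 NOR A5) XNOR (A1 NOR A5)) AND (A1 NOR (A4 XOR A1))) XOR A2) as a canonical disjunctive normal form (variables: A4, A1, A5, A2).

(NOT A4 AND NOT A1 AND NOT A5 AND NOT A2) OR (NOT A4 AND NOT A1 AND A5 AND NOT A2) OR (NOT A4 AND A1 AND NOT A5 AND A2) OR (NOT A4 AND A1 AND A5 AND A2) OR (A4 AND NOT A1 AND NOT A5 AND A2) OR (A4 AND NOT A1 AND A5 AND A2) OR (A4 AND A1 AND NOT A5 AND A2) OR (A4 AND A1 AND A5 AND A2)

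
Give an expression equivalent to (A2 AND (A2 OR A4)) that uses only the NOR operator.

((A2 NOR A2) NOR (((A2 NOR A4) NOR (A2 NOR A4)) NOR ((A2 NOR A4) NOR (A2 NOR A4))))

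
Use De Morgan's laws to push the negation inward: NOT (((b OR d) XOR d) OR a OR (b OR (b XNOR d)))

NOT ((b OR d) XOR d) AND NOT a AND NOT (b OR (b XNOR d))
De Morgan's: NOT(OR of terms) = AND of negations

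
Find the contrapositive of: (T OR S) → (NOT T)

Contrapositive: T → NOT (T OR S)
Note: A statement and its contrapositive are logically equivalent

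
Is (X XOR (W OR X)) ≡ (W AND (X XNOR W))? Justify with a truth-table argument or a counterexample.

No. Counterexample: with W=1, X=0, Expression 1 = 1 but Expression 2 = 0.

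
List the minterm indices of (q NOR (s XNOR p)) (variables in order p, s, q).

Σm(2, 4) = (NOT p AND s AND NOT q) OR (p AND NOT s AND NOT q)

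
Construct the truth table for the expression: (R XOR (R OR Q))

Q | R | Output
--------------
0 | 0 | 0
0 | 1 | 0
1 | 0 | 1
1 | 1 | 0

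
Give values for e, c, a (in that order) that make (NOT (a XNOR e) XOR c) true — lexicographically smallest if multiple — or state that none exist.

e=0, c=0, a=1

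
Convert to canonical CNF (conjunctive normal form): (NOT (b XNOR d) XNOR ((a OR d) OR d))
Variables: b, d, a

(b OR d OR NOT a) AND (NOT b OR d OR a) AND (NOT b OR NOT d OR a) AND (NOT b OR NOT d OR NOT a)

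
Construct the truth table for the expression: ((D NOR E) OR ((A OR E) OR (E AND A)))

A | E | D | Output
------------------
0 | 0 | 0 | 1
0 | 0 | 1 | 0
0 | 1 | 0 | 1
0 | 1 | 1 | 1
1 | 0 | 0 | 1
1 | 0 | 1 | 1
1 | 1 | 0 | 1
1 | 1 | 1 | 1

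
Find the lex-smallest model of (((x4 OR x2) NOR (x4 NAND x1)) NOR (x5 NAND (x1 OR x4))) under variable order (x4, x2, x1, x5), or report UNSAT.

x4=0, x2=0, x1=1, x5=1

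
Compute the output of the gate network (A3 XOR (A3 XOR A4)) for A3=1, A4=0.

Substituting: (1 XOR (1 XOR 0))
= 0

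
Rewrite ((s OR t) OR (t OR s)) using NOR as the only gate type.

((((s NOR t) NOR (s NOR t)) NOR ((t NOR s) NOR (t NOR s))) NOR (((s NOR t) NOR (s NOR t)) NOR ((t NOR s) NOR (t NOR s))))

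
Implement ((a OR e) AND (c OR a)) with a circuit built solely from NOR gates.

((((a NOR e) NOR (a NOR e)) NOR ((a NOR e) NOR (a NOR e))) NOR (((c NOR a) NOR (c NOR a)) NOR ((c NOR a) NOR (c NOR a))))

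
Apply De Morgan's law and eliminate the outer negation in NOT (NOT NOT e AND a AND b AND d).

NOT e OR NOT a OR NOT b OR NOT d
De Morgan's: NOT(AND of terms) = OR of negations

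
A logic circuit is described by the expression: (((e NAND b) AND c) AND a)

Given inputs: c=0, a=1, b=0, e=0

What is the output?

Substituting: (((0 NAND 0) AND 0) AND 1)
= 0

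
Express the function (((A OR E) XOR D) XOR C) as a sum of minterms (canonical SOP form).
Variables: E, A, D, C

Σm(1, 2, 4, 7, 8, 11, 12, 15) = (NOT E AND NOT A AND NOT D AND C) OR (NOT E AND NOT A AND D AND NOT C) OR (NOT E AND A AND NOT D AND NOT C) OR (NOT E AND A AND D AND C) OR (E AND NOT A AND NOT D AND NOT C) OR (E AND NOT A AND D AND C) OR (E AND A AND NOT D AND NOT C) OR (E AND A AND D AND C)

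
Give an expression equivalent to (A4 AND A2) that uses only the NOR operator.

((A4 NOR A4) NOR (A2 NOR A2))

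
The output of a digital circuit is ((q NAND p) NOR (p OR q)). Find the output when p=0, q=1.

Substituting: ((1 NAND 0) NOR (0 OR 1))
= 0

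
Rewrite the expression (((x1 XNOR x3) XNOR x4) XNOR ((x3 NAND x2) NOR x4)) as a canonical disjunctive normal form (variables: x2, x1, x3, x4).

(NOT x2 AND NOT x1 AND NOT x3 AND NOT x4) OR (NOT x2 AND NOT x1 AND x3 AND x4) OR (NOT x2 AND x1 AND NOT x3 AND x4) OR (NOT x2 AND x1 AND x3 AND NOT x4) OR (x2 AND NOT x1 AND NOT x3 AND NOT x4) OR (x2 AND NOT x1 AND x3 AND NOT x4) OR (x2 AND NOT x1 AND x3 AND x4) OR (x2 AND x1 AND NOT x3 AND x4)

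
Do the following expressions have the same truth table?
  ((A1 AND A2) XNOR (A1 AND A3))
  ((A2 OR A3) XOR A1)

No. Counterexample: with A2=0, A1=0, A3=0, Expression 1 = 1 but Expression 2 = 0.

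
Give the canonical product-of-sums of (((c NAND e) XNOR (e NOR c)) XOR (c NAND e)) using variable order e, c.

ΠM(0) = (e OR c)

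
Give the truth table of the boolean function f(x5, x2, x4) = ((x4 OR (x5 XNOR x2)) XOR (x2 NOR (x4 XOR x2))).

x5 | x2 | x4 | Output
---------------------
0 | 0 | 0 | 0
0 | 0 | 1 | 1
0 | 1 | 0 | 0
0 | 1 | 1 | 1
1 | 0 | 0 | 1
1 | 0 | 1 | 1
1 | 1 | 0 | 1
1 | 1 | 1 | 1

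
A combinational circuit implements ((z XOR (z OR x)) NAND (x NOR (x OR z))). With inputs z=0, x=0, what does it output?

Substituting: ((0 XOR (0 OR 0)) NAND (0 NOR (0 OR 0)))
= 1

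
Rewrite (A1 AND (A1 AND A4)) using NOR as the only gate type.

((A1 NOR A1) NOR (((A1 NOR A1) NOR (A4 NOR A4)) NOR ((A1 NOR A1) NOR (A4 NOR A4))))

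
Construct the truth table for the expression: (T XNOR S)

S | T | Output
--------------
0 | 0 | 1
0 | 1 | 0
1 | 0 | 0
1 | 1 | 1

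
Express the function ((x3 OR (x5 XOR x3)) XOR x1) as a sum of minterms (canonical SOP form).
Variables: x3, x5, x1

Σm(1, 2, 4, 6) = (NOT x3 AND NOT x5 AND x1) OR (NOT x3 AND x5 AND NOT x1) OR (x3 AND NOT x5 AND NOT x1) OR (x3 AND x5 AND NOT x1)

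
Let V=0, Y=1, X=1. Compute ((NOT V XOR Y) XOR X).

Substituting: ((NOT 0 XOR 1) XOR 1)
= 1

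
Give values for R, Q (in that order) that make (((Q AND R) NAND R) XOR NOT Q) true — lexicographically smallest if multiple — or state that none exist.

R=0, Q=1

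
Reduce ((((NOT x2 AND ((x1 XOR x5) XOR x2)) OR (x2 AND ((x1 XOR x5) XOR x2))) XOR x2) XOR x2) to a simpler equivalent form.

By XOR self-cancellation ((E XOR v) XOR v = E) then distribution ((E AND v) OR (E AND NOT v) = E):
= ((x1 XOR x5) XOR x2)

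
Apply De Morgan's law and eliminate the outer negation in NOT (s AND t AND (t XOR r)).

NOT s OR NOT t OR NOT (t XOR r)
De Morgan's: NOT(AND of terms) = OR of negations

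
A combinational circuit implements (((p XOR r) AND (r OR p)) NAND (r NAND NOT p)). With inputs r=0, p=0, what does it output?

Substituting: (((0 XOR 0) AND (0 OR 0)) NAND (0 NAND NOT 0))
= 1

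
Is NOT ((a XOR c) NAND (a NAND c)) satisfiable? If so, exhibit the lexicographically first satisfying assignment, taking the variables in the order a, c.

a=0, c=1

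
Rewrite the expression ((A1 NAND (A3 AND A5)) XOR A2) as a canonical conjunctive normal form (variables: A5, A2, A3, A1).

(A5 OR NOT A2 OR A3 OR A1) AND (A5 OR NOT A2 OR A3 OR NOT A1) AND (A5 OR NOT A2 OR NOT A3 OR A1) AND (A5 OR NOT A2 OR NOT A3 OR NOT A1) AND (NOT A5 OR A2 OR NOT A3 OR NOT A1) AND (NOT A5 OR NOT A2 OR A3 OR A1) AND (NOT A5 OR NOT A2 OR A3 OR NOT A1) AND (NOT A5 OR NOT A2 OR NOT A3 OR A1)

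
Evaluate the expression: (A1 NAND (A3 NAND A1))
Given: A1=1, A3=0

Substituting: (1 NAND (0 NAND 1))
= 0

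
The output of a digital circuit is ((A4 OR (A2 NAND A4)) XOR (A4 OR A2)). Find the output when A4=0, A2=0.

Substituting: ((0 OR (0 NAND 0)) XOR (0 OR 0))
= 1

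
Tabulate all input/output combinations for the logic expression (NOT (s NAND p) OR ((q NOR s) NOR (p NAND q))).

p | s | q | Output
------------------
0 | 0 | 0 | 0
0 | 0 | 1 | 0
0 | 1 | 0 | 0
0 | 1 | 1 | 0
1 | 0 | 0 | 0
1 | 0 | 1 | 1
1 | 1 | 0 | 1
1 | 1 | 1 | 1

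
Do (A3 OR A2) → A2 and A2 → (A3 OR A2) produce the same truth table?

No, Converse is not equivalent to original (counterexample: A3=1, A2=0)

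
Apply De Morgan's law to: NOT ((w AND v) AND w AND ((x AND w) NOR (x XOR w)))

NOT (w AND v) OR NOT w OR NOT ((x AND w) NOR (x XOR w))
De Morgan's: NOT(AND of terms) = OR of negations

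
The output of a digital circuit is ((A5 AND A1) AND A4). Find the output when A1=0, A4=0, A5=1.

Substituting: ((1 AND 0) AND 0)
= 0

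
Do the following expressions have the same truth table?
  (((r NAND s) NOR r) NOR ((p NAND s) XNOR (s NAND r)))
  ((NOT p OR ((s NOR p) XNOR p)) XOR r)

No. Counterexample: with p=0, r=0, s=0, Expression 1 = 0 but Expression 2 = 1.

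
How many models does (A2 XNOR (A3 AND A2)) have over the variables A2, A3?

Satisfying assignments: (0,0), (0,1), (1,1)
Count: 3 out of 4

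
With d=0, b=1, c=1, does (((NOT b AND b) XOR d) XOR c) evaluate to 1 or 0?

Substituting: (((NOT 1 AND 1) XOR 0) XOR 1)
= 1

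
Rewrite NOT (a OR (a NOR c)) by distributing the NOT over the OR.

NOT a AND NOT (a NOR c)
De Morgan's: NOT(OR of terms) = AND of negations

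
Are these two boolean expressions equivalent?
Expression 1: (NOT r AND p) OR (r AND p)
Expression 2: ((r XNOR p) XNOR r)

Yes, they are equivalent — the two output columns agree on all 4 assignments:
r | p | Expression 1 | Expression 2
-----------------------------------
0 | 0 | 0 | 0
0 | 1 | 1 | 1
1 | 0 | 0 | 0
1 | 1 | 1 | 1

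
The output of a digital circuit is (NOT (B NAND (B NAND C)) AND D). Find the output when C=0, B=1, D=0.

Substituting: (NOT (1 NAND (1 NAND 0)) AND 0)
= 0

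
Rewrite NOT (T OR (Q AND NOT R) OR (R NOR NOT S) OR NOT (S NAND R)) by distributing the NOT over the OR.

NOT T AND NOT (Q AND NOT R) AND NOT (R NOR NOT S) AND (S NAND R)
De Morgan's: NOT(OR of terms) = AND of negations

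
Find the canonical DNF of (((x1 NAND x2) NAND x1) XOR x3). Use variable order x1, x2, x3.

(NOT x1 AND NOT x2 AND NOT x3) OR (NOT x1 AND x2 AND NOT x3) OR (x1 AND NOT x2 AND x3) OR (x1 AND x2 AND NOT x3)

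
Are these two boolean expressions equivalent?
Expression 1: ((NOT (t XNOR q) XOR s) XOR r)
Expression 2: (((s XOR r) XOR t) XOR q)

Yes, they are equivalent — the two output columns agree on all 16 assignments:
t | q | s | r | Expression 1 | Expression 2
-------------------------------------------
0 | 0 | 0 | 0 | 0 | 0
0 | 0 | 0 | 1 | 1 | 1
0 | 0 | 1 | 0 | 1 | 1
0 | 0 | 1 | 1 | 0 | 0
0 | 1 | 0 | 0 | 1 | 1
0 | 1 | 0 | 1 | 0 | 0
0 | 1 | 1 | 0 | 0 | 0
0 | 1 | 1 | 1 | 1 | 1
1 | 0 | 0 | 0 | 1 | 1
1 | 0 | 0 | 1 | 0 | 0
1 | 0 | 1 | 0 | 0 | 0
1 | 0 | 1 | 1 | 1 | 1
1 | 1 | 0 | 0 | 0 | 0
1 | 1 | 0 | 1 | 1 | 1
1 | 1 | 1 | 0 | 1 | 1
1 | 1 | 1 | 1 | 0 | 0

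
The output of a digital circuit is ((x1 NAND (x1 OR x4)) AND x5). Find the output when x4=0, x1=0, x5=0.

Substituting: ((0 NAND (0 OR 0)) AND 0)
= 0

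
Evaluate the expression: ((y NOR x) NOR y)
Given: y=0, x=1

Substituting: ((0 NOR 1) NOR 0)
= 1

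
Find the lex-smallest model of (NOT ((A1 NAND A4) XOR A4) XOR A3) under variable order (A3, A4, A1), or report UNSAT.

A3=0, A4=1, A1=0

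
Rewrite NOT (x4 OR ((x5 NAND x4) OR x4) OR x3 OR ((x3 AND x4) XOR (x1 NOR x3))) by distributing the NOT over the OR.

NOT x4 AND NOT ((x5 NAND x4) OR x4) AND NOT x3 AND NOT ((x3 AND x4) XOR (x1 NOR x3))
De Morgan's: NOT(OR of terms) = AND of negations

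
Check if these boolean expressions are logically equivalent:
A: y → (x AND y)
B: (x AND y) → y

No, Converse is not equivalent to original (counterexample: x=0, z=0, y=1)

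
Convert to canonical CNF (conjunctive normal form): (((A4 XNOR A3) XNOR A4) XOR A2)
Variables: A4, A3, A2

(A4 OR A3 OR A2) AND (A4 OR NOT A3 OR NOT A2) AND (NOT A4 OR A3 OR A2) AND (NOT A4 OR NOT A3 OR NOT A2)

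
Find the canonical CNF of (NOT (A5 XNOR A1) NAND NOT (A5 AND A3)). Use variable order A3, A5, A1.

(A3 OR A5 OR NOT A1) AND (A3 OR NOT A5 OR A1) AND (NOT A3 OR A5 OR NOT A1)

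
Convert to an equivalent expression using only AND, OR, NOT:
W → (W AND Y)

NOT W OR (W AND Y)
(Implication elimination: A → B = NOT A OR B)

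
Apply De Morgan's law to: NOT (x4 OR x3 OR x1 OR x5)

NOT x4 AND NOT x3 AND NOT x1 AND NOT x5
De Morgan's: NOT(OR of terms) = AND of negations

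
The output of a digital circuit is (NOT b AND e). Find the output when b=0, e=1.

Substituting: (NOT 0 AND 1)
= 1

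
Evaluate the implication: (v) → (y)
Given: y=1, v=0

Antecedent (v) = 0; consequent (y) = 1.
0 → 1 = 1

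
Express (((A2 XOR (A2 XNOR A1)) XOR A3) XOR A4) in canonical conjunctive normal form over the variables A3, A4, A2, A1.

(A3 OR A4 OR A2 OR NOT A1) AND (A3 OR A4 OR NOT A2 OR NOT A1) AND (A3 OR NOT A4 OR A2 OR A1) AND (A3 OR NOT A4 OR NOT A2 OR A1) AND (NOT A3 OR A4 OR A2 OR A1) AND (NOT A3 OR A4 OR NOT A2 OR A1) AND (NOT A3 OR NOT A4 OR A2 OR NOT A1) AND (NOT A3 OR NOT A4 OR NOT A2 OR NOT A1)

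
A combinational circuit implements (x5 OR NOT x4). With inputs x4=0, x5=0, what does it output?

Substituting: (0 OR NOT 0)
= 1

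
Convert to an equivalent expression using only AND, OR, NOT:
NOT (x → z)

x AND NOT z
(Negated implication: NOT(A → B) = A AND NOT B)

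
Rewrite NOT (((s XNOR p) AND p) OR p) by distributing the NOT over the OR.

NOT ((s XNOR p) AND p) AND NOT p
De Morgan's: NOT(OR of terms) = AND of negations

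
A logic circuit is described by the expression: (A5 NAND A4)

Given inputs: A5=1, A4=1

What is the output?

Substituting: (1 NAND 1)
= 0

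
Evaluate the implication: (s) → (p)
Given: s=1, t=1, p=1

Antecedent (s) = 1; consequent (p) = 1.
1 → 1 = 1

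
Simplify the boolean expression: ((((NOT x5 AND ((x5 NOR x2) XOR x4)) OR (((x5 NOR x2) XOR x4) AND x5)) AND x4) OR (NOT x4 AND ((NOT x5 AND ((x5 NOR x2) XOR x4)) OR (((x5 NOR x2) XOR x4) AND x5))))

By distribution ((E AND v) OR (E AND NOT v) = E) then distribution ((E AND v) OR (E AND NOT v) = E):
= ((x5 NOR x2) XOR x4)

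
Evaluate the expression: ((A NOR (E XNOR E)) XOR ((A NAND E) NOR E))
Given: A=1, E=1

Substituting: ((1 NOR (1 XNOR 1)) XOR ((1 NAND 1) NOR 1))
= 0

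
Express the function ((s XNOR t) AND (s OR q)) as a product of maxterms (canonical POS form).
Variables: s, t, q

ΠM(0, 2, 3, 4, 5) = (s OR t OR q) AND (s OR NOT t OR q) AND (s OR NOT t OR NOT q) AND (NOT s OR t OR q) AND (NOT s OR t OR NOT q)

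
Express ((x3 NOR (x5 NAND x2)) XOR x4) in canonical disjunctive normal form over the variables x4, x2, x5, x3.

(NOT x4 AND x2 AND x5 AND NOT x3) OR (x4 AND NOT x2 AND NOT x5 AND NOT x3) OR (x4 AND NOT x2 AND NOT x5 AND x3) OR (x4 AND NOT x2 AND x5 AND NOT x3) OR (x4 AND NOT x2 AND x5 AND x3) OR (x4 AND x2 AND NOT x5 AND NOT x3) OR (x4 AND x2 AND NOT x5 AND x3) OR (x4 AND x2 AND x5 AND x3)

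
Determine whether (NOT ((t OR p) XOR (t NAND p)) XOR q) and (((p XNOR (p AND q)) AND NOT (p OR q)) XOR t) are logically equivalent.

No. Counterexample: with t=0, p=0, q=0, Expression 1 = 0 but Expression 2 = 1.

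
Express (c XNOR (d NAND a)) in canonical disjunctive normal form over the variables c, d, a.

(NOT c AND d AND a) OR (c AND NOT d AND NOT a) OR (c AND NOT d AND a) OR (c AND d AND NOT a)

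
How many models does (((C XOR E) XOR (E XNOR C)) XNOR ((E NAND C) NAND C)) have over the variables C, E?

Satisfying assignments: (0,0), (0,1), (1,1)
Count: 3 out of 4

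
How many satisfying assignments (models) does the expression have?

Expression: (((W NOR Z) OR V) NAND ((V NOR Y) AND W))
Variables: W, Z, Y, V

Satisfying assignments: (0,0,0,0), (0,0,0,1), (0,0,1,0), (0,0,1,1), (0,1,0,0), (0,1,0,1), (0,1,1,0), (0,1,1,1), (1,0,0,0), (1,0,0,1), (1,0,1,0), (1,0,1,1), (1,1,0,0), (1,1,0,1), (1,1,1,0), (1,1,1,1)
Count: 16 out of 16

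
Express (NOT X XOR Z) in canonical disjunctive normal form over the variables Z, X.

(NOT Z AND NOT X) OR (Z AND X)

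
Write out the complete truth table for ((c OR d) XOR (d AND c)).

c | d | Output
--------------
0 | 0 | 0
0 | 1 | 1
1 | 0 | 1
1 | 1 | 0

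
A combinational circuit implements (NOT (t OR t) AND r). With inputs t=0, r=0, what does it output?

Substituting: (NOT (0 OR 0) AND 0)
= 0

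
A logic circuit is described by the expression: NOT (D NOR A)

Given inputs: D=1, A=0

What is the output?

Substituting: NOT (1 NOR 0)
= 1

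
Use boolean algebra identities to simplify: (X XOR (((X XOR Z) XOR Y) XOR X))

By XOR self-cancellation ((E XOR v) XOR v = E):
= ((X XOR Z) XOR Y)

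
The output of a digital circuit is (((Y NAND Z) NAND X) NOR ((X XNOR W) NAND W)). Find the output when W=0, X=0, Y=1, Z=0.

Substituting: (((1 NAND 0) NAND 0) NOR ((0 XNOR 0) NAND 0))
= 0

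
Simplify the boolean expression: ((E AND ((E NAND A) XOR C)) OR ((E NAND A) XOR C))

By absorption (E OR (E AND v) = E):
= ((E NAND A) XOR C)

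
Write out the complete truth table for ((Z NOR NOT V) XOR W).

V | Z | W | Output
------------------
0 | 0 | 0 | 0
0 | 0 | 1 | 1
0 | 1 | 0 | 0
0 | 1 | 1 | 1
1 | 0 | 0 | 1
1 | 0 | 1 | 0
1 | 1 | 0 | 0
1 | 1 | 1 | 1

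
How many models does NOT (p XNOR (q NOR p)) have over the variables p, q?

Satisfying assignments: (0,0), (1,0), (1,1)
Count: 3 out of 4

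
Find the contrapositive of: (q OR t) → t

Contrapositive: NOT t → NOT (q OR t)
Note: A statement and its contrapositive are logically equivalent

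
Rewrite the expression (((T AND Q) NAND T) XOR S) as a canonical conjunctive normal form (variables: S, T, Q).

(S OR NOT T OR NOT Q) AND (NOT S OR T OR Q) AND (NOT S OR T OR NOT Q) AND (NOT S OR NOT T OR Q)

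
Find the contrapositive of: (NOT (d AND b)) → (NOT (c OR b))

Contrapositive: (c OR b) → (d AND b)
Note: A statement and its contrapositive are logically equivalent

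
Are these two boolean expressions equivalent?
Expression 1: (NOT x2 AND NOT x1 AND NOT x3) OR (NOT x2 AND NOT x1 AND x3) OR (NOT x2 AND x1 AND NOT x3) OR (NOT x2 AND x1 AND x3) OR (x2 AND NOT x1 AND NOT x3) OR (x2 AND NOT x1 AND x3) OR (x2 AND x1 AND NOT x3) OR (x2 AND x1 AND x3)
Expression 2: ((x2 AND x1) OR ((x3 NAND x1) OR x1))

Yes, they are equivalent — the two output columns agree on all 8 assignments:
x2 | x1 | x3 | Expression 1 | Expression 2
------------------------------------------
0 | 0 | 0 | 1 | 1
0 | 0 | 1 | 1 | 1
0 | 1 | 0 | 1 | 1
0 | 1 | 1 | 1 | 1
1 | 0 | 0 | 1 | 1
1 | 0 | 1 | 1 | 1
1 | 1 | 0 | 1 | 1
1 | 1 | 1 | 1 | 1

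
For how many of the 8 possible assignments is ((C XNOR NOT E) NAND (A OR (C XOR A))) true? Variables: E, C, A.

Satisfying assignments: (0,0,0), (0,0,1), (1,0,0), (1,1,0), (1,1,1)
Count: 5 out of 8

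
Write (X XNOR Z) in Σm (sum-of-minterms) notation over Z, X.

Σm(0, 3) = (NOT Z AND NOT X) OR (Z AND X)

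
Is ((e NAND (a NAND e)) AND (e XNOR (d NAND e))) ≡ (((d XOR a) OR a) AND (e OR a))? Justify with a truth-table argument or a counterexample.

No. Counterexample: with e=0, a=1, d=0, Expression 1 = 0 but Expression 2 = 1.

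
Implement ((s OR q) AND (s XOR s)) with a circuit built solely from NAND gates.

((((s NAND s) NAND (q NAND q)) NAND ((s NAND (s NAND s)) NAND (s NAND (s NAND s)))) NAND (((s NAND s) NAND (q NAND q)) NAND ((s NAND (s NAND s)) NAND (s NAND (s NAND s)))))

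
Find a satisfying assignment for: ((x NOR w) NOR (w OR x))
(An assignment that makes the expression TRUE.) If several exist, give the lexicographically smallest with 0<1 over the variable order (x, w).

UNSATISFIABLE - no assignment makes this expression true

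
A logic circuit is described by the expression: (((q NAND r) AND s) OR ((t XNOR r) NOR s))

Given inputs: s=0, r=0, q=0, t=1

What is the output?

Substituting: (((0 NAND 0) AND 0) OR ((1 XNOR 0) NOR 0))
= 1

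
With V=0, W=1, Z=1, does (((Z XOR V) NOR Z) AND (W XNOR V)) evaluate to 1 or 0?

Substituting: (((1 XOR 0) NOR 1) AND (1 XNOR 0))
= 0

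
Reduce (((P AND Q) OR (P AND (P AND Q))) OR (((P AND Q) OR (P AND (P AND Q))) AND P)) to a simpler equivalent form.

By absorption (E OR (E AND v) = E) then absorption (E OR (E AND v) = E):
= (P AND Q)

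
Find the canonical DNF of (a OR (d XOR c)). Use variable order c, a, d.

(NOT c AND NOT a AND d) OR (NOT c AND a AND NOT d) OR (NOT c AND a AND d) OR (c AND NOT a AND NOT d) OR (c AND a AND NOT d) OR (c AND a AND d)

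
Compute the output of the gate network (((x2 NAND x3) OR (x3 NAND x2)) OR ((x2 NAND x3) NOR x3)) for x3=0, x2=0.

Substituting: (((0 NAND 0) OR (0 NAND 0)) OR ((0 NAND 0) NOR 0))
= 1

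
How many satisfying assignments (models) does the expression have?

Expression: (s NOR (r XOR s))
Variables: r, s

Satisfying assignments: (0,0)
Count: 1 out of 4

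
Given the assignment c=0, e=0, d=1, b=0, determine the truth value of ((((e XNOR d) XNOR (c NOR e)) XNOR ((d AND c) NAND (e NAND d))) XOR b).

Substituting: ((((0 XNOR 1) XNOR (0 NOR 0)) XNOR ((1 AND 0) NAND (0 NAND 1))) XOR 0)
= 0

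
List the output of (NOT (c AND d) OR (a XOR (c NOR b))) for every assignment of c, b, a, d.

c | b | a | d | Output
----------------------
0 | 0 | 0 | 0 | 1
0 | 0 | 0 | 1 | 1
0 | 0 | 1 | 0 | 1
0 | 0 | 1 | 1 | 1
0 | 1 | 0 | 0 | 1
0 | 1 | 0 | 1 | 1
0 | 1 | 1 | 0 | 1
0 | 1 | 1 | 1 | 1
1 | 0 | 0 | 0 | 1
1 | 0 | 0 | 1 | 0
1 | 0 | 1 | 0 | 1
1 | 0 | 1 | 1 | 1
1 | 1 | 0 | 0 | 1
1 | 1 | 0 | 1 | 0
1 | 1 | 1 | 0 | 1
1 | 1 | 1 | 1 | 1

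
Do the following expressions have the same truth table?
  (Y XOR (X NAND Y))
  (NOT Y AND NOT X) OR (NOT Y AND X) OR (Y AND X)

Yes, they are equivalent — the two output columns agree on all 4 assignments:
Y | X | Expression 1 | Expression 2
-----------------------------------
0 | 0 | 1 | 1
0 | 1 | 1 | 1
1 | 0 | 0 | 0
1 | 1 | 1 | 1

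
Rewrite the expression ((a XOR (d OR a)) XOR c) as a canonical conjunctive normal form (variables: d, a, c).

(d OR a OR c) AND (d OR NOT a OR c) AND (NOT d OR a OR NOT c) AND (NOT d OR NOT a OR c)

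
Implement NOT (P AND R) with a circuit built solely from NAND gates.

(((P NAND R) NAND (P NAND R)) NAND ((P NAND R) NAND (P NAND R)))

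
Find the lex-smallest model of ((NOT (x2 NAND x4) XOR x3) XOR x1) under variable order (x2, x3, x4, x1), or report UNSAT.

x2=0, x3=0, x4=0, x1=1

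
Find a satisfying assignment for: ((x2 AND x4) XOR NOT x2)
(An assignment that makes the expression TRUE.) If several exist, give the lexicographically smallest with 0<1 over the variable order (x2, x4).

x2=0, x4=0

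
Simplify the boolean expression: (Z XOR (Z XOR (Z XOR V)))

By XOR self-cancellation ((E XOR v) XOR v = E):
= (Z XOR V)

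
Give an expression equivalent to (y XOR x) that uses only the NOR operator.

((((y NOR x) NOR (y NOR x)) NOR ((y NOR x) NOR (y NOR x))) NOR ((((y NOR y) NOR (x NOR x)) NOR ((y NOR y) NOR (x NOR x))) NOR (((y NOR y) NOR (x NOR x)) NOR ((y NOR y) NOR (x NOR x)))))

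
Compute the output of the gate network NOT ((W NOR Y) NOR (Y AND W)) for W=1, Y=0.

Substituting: NOT ((1 NOR 0) NOR (0 AND 1))
= 0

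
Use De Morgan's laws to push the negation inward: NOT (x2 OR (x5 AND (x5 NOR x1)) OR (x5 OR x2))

NOT x2 AND NOT (x5 AND (x5 NOR x1)) AND NOT (x5 OR x2)
De Morgan's: NOT(OR of terms) = AND of negations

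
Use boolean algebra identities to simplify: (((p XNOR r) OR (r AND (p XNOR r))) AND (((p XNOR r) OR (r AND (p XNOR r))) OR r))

By absorption (E AND (E OR v) = E) then absorption (E OR (E AND v) = E):
= (p XNOR r)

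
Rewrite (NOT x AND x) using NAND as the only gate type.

(((x NAND x) NAND x) NAND ((x NAND x) NAND x))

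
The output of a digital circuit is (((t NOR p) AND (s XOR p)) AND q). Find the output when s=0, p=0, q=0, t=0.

Substituting: (((0 NOR 0) AND (0 XOR 0)) AND 0)
= 0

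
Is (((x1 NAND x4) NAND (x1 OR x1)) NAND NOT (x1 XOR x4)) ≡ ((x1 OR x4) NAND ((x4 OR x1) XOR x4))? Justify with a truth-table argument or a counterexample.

No. Counterexample: with x4=0, x1=0, Expression 1 = 0 but Expression 2 = 1.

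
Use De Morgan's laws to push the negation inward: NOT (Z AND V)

NOT Z OR NOT V
De Morgan's: NOT(AND of terms) = OR of negations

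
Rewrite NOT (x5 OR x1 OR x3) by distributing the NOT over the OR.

NOT x5 AND NOT x1 AND NOT x3
De Morgan's: NOT(OR of terms) = AND of negations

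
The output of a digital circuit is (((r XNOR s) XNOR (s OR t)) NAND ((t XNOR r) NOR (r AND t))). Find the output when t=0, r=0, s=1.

Substituting: (((0 XNOR 1) XNOR (1 OR 0)) NAND ((0 XNOR 0) NOR (0 AND 0)))
= 1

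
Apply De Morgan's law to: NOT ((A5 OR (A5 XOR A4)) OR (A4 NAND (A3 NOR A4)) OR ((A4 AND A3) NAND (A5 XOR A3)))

NOT (A5 OR (A5 XOR A4)) AND NOT (A4 NAND (A3 NOR A4)) AND NOT ((A4 AND A3) NAND (A5 XOR A3))
De Morgan's: NOT(OR of terms) = AND of negations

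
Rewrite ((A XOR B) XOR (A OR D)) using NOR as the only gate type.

((((((((A NOR B) NOR (A NOR B)) NOR ((A NOR B) NOR (A NOR B))) NOR ((((A NOR A) NOR (B NOR B)) NOR ((A NOR A) NOR (B NOR B))) NOR (((A NOR A) NOR (B NOR B)) NOR ((A NOR A) NOR (B NOR B))))) NOR ((A NOR D) NOR (A NOR D))) NOR (((((A NOR B) NOR (A NOR B)) NOR ((A NOR B) NOR (A NOR B))) NOR ((((A NOR A) NOR (B NOR B)) NOR ((A NOR A) NOR (B NOR B))) NOR (((A NOR A) NOR (B NOR B)) NOR ((A NOR A) NOR (B NOR B))))) NOR ((A NOR D) NOR (A NOR D)))) NOR ((((((A NOR B) NOR (A NOR B)) NOR ((A NOR B) NOR (A NOR B))) NOR ((((A NOR A) NOR (B NOR B)) NOR ((A NOR A) NOR (B NOR B))) NOR (((A NOR A) NOR (B NOR B)) NOR ((A NOR A) NOR (B NOR B))))) NOR ((A NOR D) NOR (A NOR D))) NOR (((((A NOR B) NOR (A NOR B)) NOR ((A NOR B) NOR (A NOR B))) NOR ((((A NOR A) NOR (B NOR B)) NOR ((A NOR A) NOR (B NOR B))) NOR (((A NOR A) NOR (B NOR B)) NOR ((A NOR A) NOR (B NOR B))))) NOR ((A NOR D) NOR (A NOR D))))) NOR ((((((((A NOR B) NOR (A NOR B)) NOR ((A NOR B) NOR (A NOR B))) NOR ((((A NOR A) NOR (B NOR B)) NOR ((A NOR A) NOR (B NOR B))) NOR (((A NOR A) NOR (B NOR B)) NOR ((A NOR A) NOR (B NOR B))))) NOR ((((A NOR B) NOR (A NOR B)) NOR ((A NOR B) NOR (A NOR B))) NOR ((((A NOR A) NOR (B NOR B)) NOR ((A NOR A) NOR (B NOR B))) NOR (((A NOR A) NOR (B NOR B)) NOR ((A NOR A) NOR (B NOR B)))))) NOR (((A NOR D) NOR (A NOR D)) NOR ((A NOR D) NOR (A NOR D)))) NOR ((((((A NOR B) NOR (A NOR B)) NOR ((A NOR B) NOR (A NOR B))) NOR ((((A NOR A) NOR (B NOR B)) NOR ((A NOR A) NOR (B NOR B))) NOR (((A NOR A) NOR (B NOR B)) NOR ((A NOR A) NOR (B NOR B))))) NOR ((((A NOR B) NOR (A NOR B)) NOR ((A NOR B) NOR (A NOR B))) NOR ((((A NOR A) NOR (B NOR B)) NOR ((A NOR A) NOR (B NOR B))) NOR (((A NOR A) NOR (B NOR B)) NOR ((A NOR A) NOR (B NOR B)))))) NOR (((A NOR D) NOR (A NOR D)) NOR ((A NOR D) NOR (A NOR D))))) NOR (((((((A NOR B) NOR (A NOR B)) NOR ((A NOR B) NOR (A NOR B))) NOR ((((A NOR A) NOR (B NOR B)) NOR ((A NOR A) NOR (B NOR B))) NOR (((A NOR A) NOR (B NOR B)) NOR ((A NOR A) NOR (B NOR B))))) NOR ((((A NOR B) NOR (A NOR B)) NOR ((A NOR B) NOR (A NOR B))) NOR ((((A NOR A) NOR (B NOR B)) NOR ((A NOR A) NOR (B NOR B))) NOR (((A NOR A) NOR (B NOR B)) NOR ((A NOR A) NOR (B NOR B)))))) NOR (((A NOR D) NOR (A NOR D)) NOR ((A NOR D) NOR (A NOR D)))) NOR ((((((A NOR B) NOR (A NOR B)) NOR ((A NOR B) NOR (A NOR B))) NOR ((((A NOR A) NOR (B NOR B)) NOR ((A NOR A) NOR (B NOR B))) NOR (((A NOR A) NOR (B NOR B)) NOR ((A NOR A) NOR (B NOR B))))) NOR ((((A NOR B) NOR (A NOR B)) NOR ((A NOR B) NOR (A NOR B))) NOR ((((A NOR A) NOR (B NOR B)) NOR ((A NOR A) NOR (B NOR B))) NOR (((A NOR A) NOR (B NOR B)) NOR ((A NOR A) NOR (B NOR B)))))) NOR (((A NOR D) NOR (A NOR D)) NOR ((A NOR D) NOR (A NOR D)))))))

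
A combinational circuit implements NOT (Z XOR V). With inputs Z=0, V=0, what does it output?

Substituting: NOT (0 XOR 0)
= 1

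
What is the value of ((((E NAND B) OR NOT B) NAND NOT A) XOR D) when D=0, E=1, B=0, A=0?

Substituting: ((((1 NAND 0) OR NOT 0) NAND NOT 0) XOR 0)
= 0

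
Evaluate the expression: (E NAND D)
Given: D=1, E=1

Substituting: (1 NAND 1)
= 0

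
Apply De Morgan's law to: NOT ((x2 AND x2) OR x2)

NOT (x2 AND x2) AND NOT x2
De Morgan's: NOT(OR of terms) = AND of negations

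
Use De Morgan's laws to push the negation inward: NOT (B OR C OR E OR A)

NOT B AND NOT C AND NOT E AND NOT A
De Morgan's: NOT(OR of terms) = AND of negations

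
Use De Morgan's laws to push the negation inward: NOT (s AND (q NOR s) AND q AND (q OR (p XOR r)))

NOT s OR NOT (q NOR s) OR NOT q OR NOT (q OR (p XOR r))
De Morgan's: NOT(AND of terms) = OR of negations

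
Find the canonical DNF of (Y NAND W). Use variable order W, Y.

(NOT W AND NOT Y) OR (NOT W AND Y) OR (W AND NOT Y)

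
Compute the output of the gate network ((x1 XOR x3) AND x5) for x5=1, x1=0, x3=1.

Substituting: ((0 XOR 1) AND 1)
= 1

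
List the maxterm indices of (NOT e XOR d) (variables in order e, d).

ΠM(1, 2) = (e OR NOT d) AND (NOT e OR d)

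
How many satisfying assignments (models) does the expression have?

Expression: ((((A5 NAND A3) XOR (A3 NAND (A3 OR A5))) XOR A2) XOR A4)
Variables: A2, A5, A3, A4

Satisfying assignments: (0,0,0,1), (0,0,1,0), (0,1,0,1), (0,1,1,1), (1,0,0,0), (1,0,1,1), (1,1,0,0), (1,1,1,0)
Count: 8 out of 16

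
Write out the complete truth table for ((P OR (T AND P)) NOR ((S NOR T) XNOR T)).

P | T | S | Output
------------------
0 | 0 | 0 | 1
0 | 0 | 1 | 0
0 | 1 | 0 | 1
0 | 1 | 1 | 1
1 | 0 | 0 | 0
1 | 0 | 1 | 0
1 | 1 | 0 | 0
1 | 1 | 1 | 0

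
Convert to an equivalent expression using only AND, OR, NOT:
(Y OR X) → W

NOT (Y OR X) OR W
(Implication elimination: A → B = NOT A OR B)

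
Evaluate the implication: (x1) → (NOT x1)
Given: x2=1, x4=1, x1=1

Antecedent (x1) = 1; consequent (NOT x1) = 0.
1 → 0 = 0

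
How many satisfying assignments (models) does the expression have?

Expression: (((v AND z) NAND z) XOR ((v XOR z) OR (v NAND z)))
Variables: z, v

No assignment satisfies the expression.
Count: 0 out of 4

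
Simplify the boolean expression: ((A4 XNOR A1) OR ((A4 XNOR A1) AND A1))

By absorption (E OR (E AND v) = E):
= (A4 XNOR A1)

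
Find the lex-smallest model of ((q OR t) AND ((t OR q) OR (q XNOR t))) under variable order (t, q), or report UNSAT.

t=0, q=1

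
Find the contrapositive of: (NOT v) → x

Contrapositive: NOT x → v
Note: A statement and its contrapositive are logically equivalent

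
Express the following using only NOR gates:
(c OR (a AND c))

((c NOR ((a NOR a) NOR (c NOR c))) NOR (c NOR ((a NOR a) NOR (c NOR c))))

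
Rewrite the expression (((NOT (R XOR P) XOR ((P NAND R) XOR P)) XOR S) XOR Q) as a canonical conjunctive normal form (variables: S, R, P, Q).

(S OR R OR P OR Q) AND (S OR R OR NOT P OR Q) AND (S OR NOT R OR P OR NOT Q) AND (S OR NOT R OR NOT P OR Q) AND (NOT S OR R OR P OR NOT Q) AND (NOT S OR R OR NOT P OR NOT Q) AND (NOT S OR NOT R OR P OR Q) AND (NOT S OR NOT R OR NOT P OR NOT Q)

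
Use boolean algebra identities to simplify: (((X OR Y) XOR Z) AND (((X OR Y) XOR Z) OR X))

By absorption (E AND (E OR v) = E):
= ((X OR Y) XOR Z)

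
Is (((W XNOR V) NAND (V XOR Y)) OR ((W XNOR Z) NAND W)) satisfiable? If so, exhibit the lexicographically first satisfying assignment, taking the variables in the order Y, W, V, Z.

Y=0, W=0, V=0, Z=0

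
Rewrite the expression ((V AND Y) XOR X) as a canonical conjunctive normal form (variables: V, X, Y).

(V OR X OR Y) AND (V OR X OR NOT Y) AND (NOT V OR X OR Y) AND (NOT V OR NOT X OR NOT Y)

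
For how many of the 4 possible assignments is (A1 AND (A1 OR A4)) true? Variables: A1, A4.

Satisfying assignments: (1,0), (1,1)
Count: 2 out of 4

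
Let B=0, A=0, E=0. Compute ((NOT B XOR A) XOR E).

Substituting: ((NOT 0 XOR 0) XOR 0)
= 1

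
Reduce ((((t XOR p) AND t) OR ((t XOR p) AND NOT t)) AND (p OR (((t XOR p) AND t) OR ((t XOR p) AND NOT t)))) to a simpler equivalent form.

By absorption (E AND (E OR v) = E) then distribution ((E AND v) OR (E AND NOT v) = E):
= (t XOR p)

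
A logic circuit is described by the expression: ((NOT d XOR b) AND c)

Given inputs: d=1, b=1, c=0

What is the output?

Substituting: ((NOT 1 XOR 1) AND 0)
= 0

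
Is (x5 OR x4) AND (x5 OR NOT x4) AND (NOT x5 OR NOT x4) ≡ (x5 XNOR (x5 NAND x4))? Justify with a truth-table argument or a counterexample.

Yes, they are equivalent — the two output columns agree on all 4 assignments:
x5 | x4 | Expression 1 | Expression 2
-------------------------------------
0 | 0 | 0 | 0
0 | 1 | 0 | 0
1 | 0 | 1 | 1
1 | 1 | 0 | 0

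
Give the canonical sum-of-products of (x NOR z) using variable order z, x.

Σm(0) = (NOT z AND NOT x)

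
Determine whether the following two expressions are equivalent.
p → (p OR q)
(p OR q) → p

No, Converse is not equivalent to original (counterexample: q=1, p=0)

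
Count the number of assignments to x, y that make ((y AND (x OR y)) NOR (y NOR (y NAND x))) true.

Satisfying assignments: (0,0), (1,0)
Count: 2 out of 4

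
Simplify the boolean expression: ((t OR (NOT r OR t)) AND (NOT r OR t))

By absorption (E AND (E OR v) = E):
= (NOT r OR t)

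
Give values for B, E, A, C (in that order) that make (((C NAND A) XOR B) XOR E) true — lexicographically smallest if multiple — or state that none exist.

B=0, E=0, A=0, C=0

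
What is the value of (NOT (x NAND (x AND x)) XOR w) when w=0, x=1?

Substituting: (NOT (1 NAND (1 AND 1)) XOR 0)
= 1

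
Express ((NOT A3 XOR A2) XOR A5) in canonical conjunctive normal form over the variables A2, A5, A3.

(A2 OR A5 OR NOT A3) AND (A2 OR NOT A5 OR A3) AND (NOT A2 OR A5 OR A3) AND (NOT A2 OR NOT A5 OR NOT A3)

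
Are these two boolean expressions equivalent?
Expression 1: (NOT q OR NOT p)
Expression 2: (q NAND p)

Yes, they are equivalent — the two output columns agree on all 4 assignments:
q | p | Expression 1 | Expression 2
-----------------------------------
0 | 0 | 1 | 1
0 | 1 | 1 | 1
1 | 0 | 1 | 1
1 | 1 | 0 | 0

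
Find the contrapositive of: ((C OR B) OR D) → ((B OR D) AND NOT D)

Contrapositive: NOT ((B OR D) AND NOT D) → NOT ((C OR B) OR D)
Note: A statement and its contrapositive are logically equivalent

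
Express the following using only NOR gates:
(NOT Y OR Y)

(((Y NOR Y) NOR Y) NOR ((Y NOR Y) NOR Y))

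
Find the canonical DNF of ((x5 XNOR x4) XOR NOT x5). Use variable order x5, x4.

(NOT x5 AND x4) OR (x5 AND x4)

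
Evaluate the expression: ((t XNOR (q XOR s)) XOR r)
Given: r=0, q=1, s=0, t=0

Substituting: ((0 XNOR (1 XOR 0)) XOR 0)
= 0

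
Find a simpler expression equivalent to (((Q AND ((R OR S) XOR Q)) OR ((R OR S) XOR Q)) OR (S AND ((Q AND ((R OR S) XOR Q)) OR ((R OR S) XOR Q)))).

By absorption (E OR (E AND v) = E) then absorption (E OR (E AND v) = E):
= ((R OR S) XOR Q)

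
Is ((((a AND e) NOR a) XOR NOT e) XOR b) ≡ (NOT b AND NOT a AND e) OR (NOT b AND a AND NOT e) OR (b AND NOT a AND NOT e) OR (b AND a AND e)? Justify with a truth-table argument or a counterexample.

Yes, they are equivalent — the two output columns agree on all 8 assignments:
b | a | e | Expression 1 | Expression 2
---------------------------------------
0 | 0 | 0 | 0 | 0
0 | 0 | 1 | 1 | 1
0 | 1 | 0 | 1 | 1
0 | 1 | 1 | 0 | 0
1 | 0 | 0 | 1 | 1
1 | 0 | 1 | 0 | 0
1 | 1 | 0 | 0 | 0
1 | 1 | 1 | 1 | 1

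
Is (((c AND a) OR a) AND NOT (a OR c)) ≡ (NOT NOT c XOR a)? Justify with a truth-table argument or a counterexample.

No. Counterexample: with c=0, a=1, Expression 1 = 0 but Expression 2 = 1.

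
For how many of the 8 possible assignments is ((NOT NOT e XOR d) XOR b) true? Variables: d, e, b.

Satisfying assignments: (0,0,1), (0,1,0), (1,0,0), (1,1,1)
Count: 4 out of 8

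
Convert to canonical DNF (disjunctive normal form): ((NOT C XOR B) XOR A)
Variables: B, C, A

(NOT B AND NOT C AND NOT A) OR (NOT B AND C AND A) OR (B AND NOT C AND A) OR (B AND C AND NOT A)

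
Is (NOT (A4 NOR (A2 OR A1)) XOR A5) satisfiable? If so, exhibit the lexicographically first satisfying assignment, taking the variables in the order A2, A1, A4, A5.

A2=0, A1=0, A4=0, A5=1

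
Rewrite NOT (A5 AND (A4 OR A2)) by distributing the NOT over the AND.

NOT A5 OR NOT (A4 OR A2)
De Morgan's: NOT(AND of terms) = OR of negations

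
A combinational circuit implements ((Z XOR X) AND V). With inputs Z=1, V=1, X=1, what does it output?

Substituting: ((1 XOR 1) AND 1)
= 0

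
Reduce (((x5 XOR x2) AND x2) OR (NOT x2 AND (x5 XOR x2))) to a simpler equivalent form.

By distribution ((E AND v) OR (E AND NOT v) = E):
= (x5 XOR x2)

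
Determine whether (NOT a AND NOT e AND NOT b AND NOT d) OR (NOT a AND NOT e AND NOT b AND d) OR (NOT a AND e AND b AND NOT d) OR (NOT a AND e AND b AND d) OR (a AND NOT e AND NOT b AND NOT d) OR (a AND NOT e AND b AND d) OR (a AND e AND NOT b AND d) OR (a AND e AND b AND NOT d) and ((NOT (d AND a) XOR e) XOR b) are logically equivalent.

Yes, they are equivalent — the two output columns agree on all 16 assignments:
a | e | b | d | Expression 1 | Expression 2
-------------------------------------------
0 | 0 | 0 | 0 | 1 | 1
0 | 0 | 0 | 1 | 1 | 1
0 | 0 | 1 | 0 | 0 | 0
0 | 0 | 1 | 1 | 0 | 0
0 | 1 | 0 | 0 | 0 | 0
0 | 1 | 0 | 1 | 0 | 0
0 | 1 | 1 | 0 | 1 | 1
0 | 1 | 1 | 1 | 1 | 1
1 | 0 | 0 | 0 | 1 | 1
1 | 0 | 0 | 1 | 0 | 0
1 | 0 | 1 | 0 | 0 | 0
1 | 0 | 1 | 1 | 1 | 1
1 | 1 | 0 | 0 | 0 | 0
1 | 1 | 0 | 1 | 1 | 1
1 | 1 | 1 | 0 | 1 | 1
1 | 1 | 1 | 1 | 0 | 0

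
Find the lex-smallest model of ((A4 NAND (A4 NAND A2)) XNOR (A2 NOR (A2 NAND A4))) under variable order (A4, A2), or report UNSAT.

A4=1, A2=0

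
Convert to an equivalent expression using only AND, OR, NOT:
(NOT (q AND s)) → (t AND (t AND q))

(q AND s) OR (t AND (t AND q))
(Implication elimination: A → B = NOT A OR B)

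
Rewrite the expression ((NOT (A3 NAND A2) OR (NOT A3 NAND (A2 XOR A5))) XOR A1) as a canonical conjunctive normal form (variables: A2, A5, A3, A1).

(A2 OR A5 OR A3 OR NOT A1) AND (A2 OR A5 OR NOT A3 OR NOT A1) AND (A2 OR NOT A5 OR A3 OR A1) AND (A2 OR NOT A5 OR NOT A3 OR NOT A1) AND (NOT A2 OR A5 OR A3 OR A1) AND (NOT A2 OR A5 OR NOT A3 OR NOT A1) AND (NOT A2 OR NOT A5 OR A3 OR NOT A1) AND (NOT A2 OR NOT A5 OR NOT A3 OR NOT A1)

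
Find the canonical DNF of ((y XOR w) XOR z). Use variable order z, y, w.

(NOT z AND NOT y AND w) OR (NOT z AND y AND NOT w) OR (z AND NOT y AND NOT w) OR (z AND y AND w)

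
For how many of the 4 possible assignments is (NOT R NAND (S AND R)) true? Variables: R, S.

Satisfying assignments: (0,0), (0,1), (1,0), (1,1)
Count: 4 out of 4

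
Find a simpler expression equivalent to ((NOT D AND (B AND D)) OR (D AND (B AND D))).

By distribution ((E AND v) OR (E AND NOT v) = E):
= (B AND D)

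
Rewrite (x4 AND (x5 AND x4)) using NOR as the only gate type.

((x4 NOR x4) NOR (((x5 NOR x5) NOR (x4 NOR x4)) NOR ((x5 NOR x5) NOR (x4 NOR x4))))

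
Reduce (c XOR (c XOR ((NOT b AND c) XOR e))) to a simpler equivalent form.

By XOR self-cancellation ((E XOR v) XOR v = E):
= ((NOT b AND c) XOR e)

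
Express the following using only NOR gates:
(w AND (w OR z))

((w NOR w) NOR (((w NOR z) NOR (w NOR z)) NOR ((w NOR z) NOR (w NOR z))))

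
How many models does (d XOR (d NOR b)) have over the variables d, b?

Satisfying assignments: (0,0), (1,0), (1,1)
Count: 3 out of 4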